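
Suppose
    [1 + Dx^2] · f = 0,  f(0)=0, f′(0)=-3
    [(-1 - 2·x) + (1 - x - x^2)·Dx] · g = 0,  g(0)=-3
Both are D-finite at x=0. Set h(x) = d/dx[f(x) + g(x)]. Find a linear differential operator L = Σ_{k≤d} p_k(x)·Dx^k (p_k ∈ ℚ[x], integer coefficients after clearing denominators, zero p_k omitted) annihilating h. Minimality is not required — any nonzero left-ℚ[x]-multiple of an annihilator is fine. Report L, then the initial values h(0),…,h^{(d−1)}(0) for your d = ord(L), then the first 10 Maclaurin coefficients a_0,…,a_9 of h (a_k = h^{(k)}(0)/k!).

f: a_k = 0, -3, 0, 1/2, 0, -1/40, 0, 1/1680, 0, -1/120960, …
g: a_k = -3, -3, -6, -9, -15, -24, -39, -63, -102, -165, …
Sum ⇒ L₀ = lclm(L_f,L_g) in ℚ(x)⟨Dx⟩.
h₀' ⇒ L via d/dx closure of L₀.
L = (124 + 358·x + 470·x^2 + 230·x^3 + 130·x^4 + 18·x^5 + 6·x^6) + (-19 - 29·x + 36·x^2 + 55·x^3 + 50·x^4 + 27·x^5 + 7·x^6 + 2·x^7)·Dx + (124 + 358·x + 470·x^2 + 230·x^3 + 130·x^4 + 18·x^5 + 6·x^6)·Dx^2 + (-19 - 29·x + 36·x^2 + 55·x^3 + 50·x^4 + 27·x^5 + 7·x^6 + 2·x^7)·Dx^3  (order 3).
h: a_k = -6, -12, -51/2, -60, -961/8, -234, -105839/240, -816, -19958401/13440, -2670, …
ICs: h(0) = -6, h′(0) = -12, h′′(0) = -51.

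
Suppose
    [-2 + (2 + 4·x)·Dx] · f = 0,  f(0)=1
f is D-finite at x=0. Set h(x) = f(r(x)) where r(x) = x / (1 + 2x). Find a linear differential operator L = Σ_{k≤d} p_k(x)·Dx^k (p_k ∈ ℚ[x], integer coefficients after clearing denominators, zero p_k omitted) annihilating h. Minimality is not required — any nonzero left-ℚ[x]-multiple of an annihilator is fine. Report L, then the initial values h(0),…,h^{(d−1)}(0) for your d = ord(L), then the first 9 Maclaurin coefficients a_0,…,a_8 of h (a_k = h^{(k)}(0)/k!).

L = -1 + (1 + 6·x + 8·x^2)·Dx  (order 1).
h: a_k = 1, 1, -5/2, 13/2, -141/8, 399/8, -2353/16, 7205/16, -182461/128, …
ICs: h(0) = 1.

f: a_k = 1, 1, -1/2, 1/2, -5/8, 7/8, -21/16, 33/16, -429/128, …
h₀=f(r): pull back L_f along r ⇒ L₀.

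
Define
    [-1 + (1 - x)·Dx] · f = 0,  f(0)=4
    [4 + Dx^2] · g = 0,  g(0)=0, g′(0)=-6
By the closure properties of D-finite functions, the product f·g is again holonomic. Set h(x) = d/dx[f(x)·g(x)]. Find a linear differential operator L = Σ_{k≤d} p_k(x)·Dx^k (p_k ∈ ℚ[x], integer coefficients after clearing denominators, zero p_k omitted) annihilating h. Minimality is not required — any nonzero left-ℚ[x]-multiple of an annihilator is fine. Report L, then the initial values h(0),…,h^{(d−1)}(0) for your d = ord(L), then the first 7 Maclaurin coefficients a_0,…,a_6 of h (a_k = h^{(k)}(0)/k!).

L = (2 - 8·x + 4·x^2) + (-2 + 2·x)·Dx + (1 - 2·x + x^2)·Dx^2  (order 2).
h: a_k = -24, -48, -24, -32, -56, -336/5, -1144/15, …
ICs: h(0) = -24, h′(0) = -48.

f: a_k = 4, 4, 4, 4, 4, 4, 4, …
g: a_k = 0, -6, 0, 4, 0, -4/5, 0, …
Product ⇒ symmetric product L₀, ord ≤ 2.
Derive L from L₀ (diff closure).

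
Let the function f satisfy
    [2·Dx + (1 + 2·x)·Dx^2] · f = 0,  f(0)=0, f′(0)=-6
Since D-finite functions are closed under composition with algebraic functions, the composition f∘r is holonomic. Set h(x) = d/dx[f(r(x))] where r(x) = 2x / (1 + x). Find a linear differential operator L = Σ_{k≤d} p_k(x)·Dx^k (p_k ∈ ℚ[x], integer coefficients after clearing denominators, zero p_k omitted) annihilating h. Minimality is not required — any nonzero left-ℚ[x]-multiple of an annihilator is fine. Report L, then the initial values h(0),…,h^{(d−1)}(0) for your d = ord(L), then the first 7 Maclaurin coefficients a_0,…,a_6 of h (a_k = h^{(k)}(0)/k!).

L = (6 + 10·x) + (1 + 6·x + 5·x^2)·Dx  (order 1).
h: a_k = -12, 72, -372, 1872, -9372, 46872, -234372, …
ICs: h(0) = -12.

f: a_k = 0, -6, 6, -8, 12, -96/5, 32, …
L₀ from L_f via x↦r, Dx↦r'^{-1}Dx.
h₀' ⇒ L via d/dx closure of L₀.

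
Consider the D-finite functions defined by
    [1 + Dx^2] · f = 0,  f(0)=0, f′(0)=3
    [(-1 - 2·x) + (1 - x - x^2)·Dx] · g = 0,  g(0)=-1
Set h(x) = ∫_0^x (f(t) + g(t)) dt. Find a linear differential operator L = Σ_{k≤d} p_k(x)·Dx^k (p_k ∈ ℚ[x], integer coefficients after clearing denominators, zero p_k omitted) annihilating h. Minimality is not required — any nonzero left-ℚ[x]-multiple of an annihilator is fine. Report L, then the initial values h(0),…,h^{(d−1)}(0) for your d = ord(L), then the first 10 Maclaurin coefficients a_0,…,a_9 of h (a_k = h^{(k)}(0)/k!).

f: a_k = 0, 3, 0, -1/2, 0, 1/40, 0, -1/1680, 0, 1/120960, …
g: a_k = -1, -1, -2, -3, -5, -8, -13, -21, -34, -55, …
Sum ⇒ L₀ = lclm(L_f,L_g) in ℚ(x)⟨Dx⟩.
h=∫₀ˣh₀: take L = L₀·Dx.
L = (-19 - 48·x - 31·x^2 - 24·x^3 - 5·x^4 - 2·x^5)·Dx + (5 - x - 4·x^2 - 7·x^3 - 6·x^4 - 3·x^5 - x^6)·Dx^2 + (-19 - 48·x - 31·x^2 - 24·x^3 - 5·x^4 - 2·x^5)·Dx^3 + (5 - x - 4·x^2 - 7·x^3 - 6·x^4 - 3·x^5 - x^6)·Dx^4  (order 4).
h: a_k = 0, -1, 1, -2/3, -7/8, -1, -319/240, -13/7, -35281/13440, -34/9, …
ICs: h(0) = 0, h′(0) = -1, h′′(0) = 2, h′′′(0) = -4.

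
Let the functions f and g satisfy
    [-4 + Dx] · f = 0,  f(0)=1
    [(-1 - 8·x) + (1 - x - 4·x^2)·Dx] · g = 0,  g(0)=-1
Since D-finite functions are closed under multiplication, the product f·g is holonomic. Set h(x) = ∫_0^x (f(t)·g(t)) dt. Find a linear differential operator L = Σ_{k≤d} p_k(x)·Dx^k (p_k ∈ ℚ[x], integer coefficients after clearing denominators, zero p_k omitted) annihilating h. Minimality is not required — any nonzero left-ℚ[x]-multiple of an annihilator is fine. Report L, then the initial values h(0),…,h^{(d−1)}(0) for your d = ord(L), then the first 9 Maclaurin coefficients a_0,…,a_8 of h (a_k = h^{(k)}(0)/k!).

L = (5 + 4·x - 16·x^2)·Dx + (-1 + x + 4·x^2)·Dx^2  (order 2).
h: a_k = 0, -1, -5/2, -17/3, -143/12, -379/15, -4883/90, -7529/63, -674711/2520, …
ICs: h(0) = 0, h′(0) = -1.

f: a_k = 1, 4, 8, 32/3, 32/3, 128/15, 256/45, 1024/315, 512/315, …
g: a_k = -1, -1, -5, -9, -29, -65, -181, -441, -1165, …
L₀ := L_f ⊗_s L_g (sym. prod.), ord ≤ 1.
h=∫h₀ ⇒ L = L₀·Dx.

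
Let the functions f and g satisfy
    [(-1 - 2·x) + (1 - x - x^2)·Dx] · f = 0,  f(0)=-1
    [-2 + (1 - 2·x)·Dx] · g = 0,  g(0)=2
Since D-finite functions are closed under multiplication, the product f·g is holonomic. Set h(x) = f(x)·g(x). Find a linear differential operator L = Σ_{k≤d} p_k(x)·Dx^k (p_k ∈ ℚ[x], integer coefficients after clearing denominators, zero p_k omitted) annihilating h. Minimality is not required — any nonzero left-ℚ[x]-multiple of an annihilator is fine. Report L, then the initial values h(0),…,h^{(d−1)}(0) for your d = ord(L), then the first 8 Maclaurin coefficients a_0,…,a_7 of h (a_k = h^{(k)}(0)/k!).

f: a_k = -1, -1, -2, -3, -5, -8, -13, -21, …
g: a_k = 2, 4, 8, 16, 32, 64, 128, 256, …
h₀=f·g: eliminate ⇒ L₀, order ≤ 1·1.
L = (-3 + 2·x + 6·x^2) + (1 - 3·x + x^2 + 2·x^3)·Dx  (order 1).
h: a_k = -2, -6, -16, -38, -86, -188, -402, -846, …
ICs: h(0) = -2.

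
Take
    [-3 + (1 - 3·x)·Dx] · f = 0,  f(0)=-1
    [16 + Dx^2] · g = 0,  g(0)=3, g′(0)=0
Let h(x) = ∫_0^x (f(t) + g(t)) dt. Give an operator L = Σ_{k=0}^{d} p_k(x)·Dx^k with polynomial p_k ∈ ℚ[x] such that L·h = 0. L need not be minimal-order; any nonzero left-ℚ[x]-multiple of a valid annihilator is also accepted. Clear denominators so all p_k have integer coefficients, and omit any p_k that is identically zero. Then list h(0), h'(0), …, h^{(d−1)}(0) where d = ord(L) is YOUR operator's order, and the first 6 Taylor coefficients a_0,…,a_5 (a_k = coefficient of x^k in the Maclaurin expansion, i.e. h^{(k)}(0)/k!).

L = (1680 - 2304·x + 3456·x^2)·Dx + (-272 + 1584·x - 3456·x^2 + 3456·x^3)·Dx^2 + (105 - 144·x + 216·x^2)·Dx^3 + (-17 + 99·x - 216·x^2 + 216·x^3)·Dx^4  (order 4).
h: a_k = 0, 2, -3/2, -11, -27/4, -49/5, …
ICs: h(0) = 0, h′(0) = 2, h′′(0) = -3, h′′′(0) = -66.

f: a_k = -1, -3, -9, -27, -81, -243, …
g: a_k = 3, 0, -24, 0, 32, 0, …
h₀=f+g: left-lcm gives L₀, ord ≤ 3.
∫: right-multiply L₀ by Dx.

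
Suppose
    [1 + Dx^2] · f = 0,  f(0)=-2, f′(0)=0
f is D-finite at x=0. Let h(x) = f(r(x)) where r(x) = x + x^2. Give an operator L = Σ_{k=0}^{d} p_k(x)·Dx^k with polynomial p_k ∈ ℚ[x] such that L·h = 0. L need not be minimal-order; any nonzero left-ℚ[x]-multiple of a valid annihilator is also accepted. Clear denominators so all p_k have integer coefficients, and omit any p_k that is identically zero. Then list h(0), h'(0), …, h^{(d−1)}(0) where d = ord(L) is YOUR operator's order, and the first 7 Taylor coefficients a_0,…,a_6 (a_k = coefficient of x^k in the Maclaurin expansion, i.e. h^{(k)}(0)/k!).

L = (1 + 6·x + 12·x^2 + 8·x^3) - 2·Dx + (1 + 2·x)·Dx^2  (order 2).
h: a_k = -2, 0, 1, 2, 11/12, -1/3, -179/360, …
ICs: h(0) = -2, h′(0) = 0.

f: a_k = -2, 0, 1, 0, -1/12, 0, 1/360, …
Substitute x→r, Dx→(1/r')Dx; clear ⇒ L₀.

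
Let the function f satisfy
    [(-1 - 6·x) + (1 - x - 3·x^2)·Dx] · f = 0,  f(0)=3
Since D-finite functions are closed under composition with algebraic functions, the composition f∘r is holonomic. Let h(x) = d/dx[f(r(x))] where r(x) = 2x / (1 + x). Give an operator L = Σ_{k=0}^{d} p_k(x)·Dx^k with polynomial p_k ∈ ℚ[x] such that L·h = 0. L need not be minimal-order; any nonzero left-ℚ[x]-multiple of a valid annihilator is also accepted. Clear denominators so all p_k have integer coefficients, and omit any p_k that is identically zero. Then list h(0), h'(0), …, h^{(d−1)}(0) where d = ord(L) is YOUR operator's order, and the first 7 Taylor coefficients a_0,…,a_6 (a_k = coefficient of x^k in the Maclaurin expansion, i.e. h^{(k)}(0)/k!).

L = (14 + 78·x + 546·x^2 + 338·x^3) + (-1 - 14·x + 182·x^3 + 169·x^4)·Dx  (order 1).
h: a_k = 6, 84, 234, 2184, 5070, 42588, 92274, …
ICs: h(0) = 6.

f: a_k = 3, 3, 12, 21, 57, 120, 291, …
Change of var in L_f (x↦r) gives L₀.
h₀' ⇒ L via d/dx closure of L₀.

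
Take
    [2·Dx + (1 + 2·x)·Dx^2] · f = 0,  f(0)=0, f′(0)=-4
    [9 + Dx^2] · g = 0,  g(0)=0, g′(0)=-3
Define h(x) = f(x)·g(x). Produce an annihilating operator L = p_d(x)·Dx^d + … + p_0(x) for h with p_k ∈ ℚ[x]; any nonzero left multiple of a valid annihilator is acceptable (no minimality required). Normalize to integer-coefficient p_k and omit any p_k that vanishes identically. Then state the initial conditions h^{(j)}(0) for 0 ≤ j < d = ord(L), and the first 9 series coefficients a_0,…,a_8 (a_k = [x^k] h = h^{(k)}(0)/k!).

f: a_k = 0, -4, 4, -16/3, 8, -64/5, 64/3, -256/7, 64, …
g: a_k = 0, -3, 0, 9/2, 0, -81/40, 0, 243/560, 0, …
L₀ := L_f ⊗_s L_g (sym. prod.), ord ≤ 4.
L = (63 + 1053·x + 3969·x^2 + 5832·x^3 + 2916·x^4) + (63 + 450·x + 972·x^2 + 648·x^3)·Dx + (25 + 270·x + 918·x^2 + 1296·x^3 + 648·x^4)·Dx^2 + (7 + 50·x + 108·x^2 + 72·x^3)·Dx^3 + (2 + 17·x + 53·x^2 + 72·x^3 + 36·x^4)·Dx^4  (order 4).
h: a_k = 0, 0, 12, -12, -2, -6, 45/2, -361/10, 1713/28, …
ICs: h(0) = 0, h′(0) = 0, h′′(0) = 24, h′′′(0) = -72.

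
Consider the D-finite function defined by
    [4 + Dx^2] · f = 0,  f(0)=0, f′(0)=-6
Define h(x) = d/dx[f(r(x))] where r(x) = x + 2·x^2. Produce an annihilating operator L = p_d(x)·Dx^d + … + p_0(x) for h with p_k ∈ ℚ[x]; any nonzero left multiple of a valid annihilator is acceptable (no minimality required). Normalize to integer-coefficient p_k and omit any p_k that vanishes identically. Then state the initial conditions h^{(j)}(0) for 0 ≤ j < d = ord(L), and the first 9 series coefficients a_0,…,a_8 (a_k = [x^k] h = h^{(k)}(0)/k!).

L = (52 + 64·x + 384·x^2 + 1024·x^3 + 1024·x^4) + (-12 - 48·x)·Dx + (1 + 8·x + 16·x^2)·Dx^2  (order 2).
h: a_k = -6, -24, 12, 96, 236, 144, -3352/15, -7552/15, -54436/105, …
ICs: h(0) = -6, h′(0) = -24.

f: a_k = 0, -6, 0, 4, 0, -4/5, 0, 8/105, 0, …
h₀=f(r): pull back L_f along r ⇒ L₀.
h₀' ⇒ L via d/dx closure of L₀.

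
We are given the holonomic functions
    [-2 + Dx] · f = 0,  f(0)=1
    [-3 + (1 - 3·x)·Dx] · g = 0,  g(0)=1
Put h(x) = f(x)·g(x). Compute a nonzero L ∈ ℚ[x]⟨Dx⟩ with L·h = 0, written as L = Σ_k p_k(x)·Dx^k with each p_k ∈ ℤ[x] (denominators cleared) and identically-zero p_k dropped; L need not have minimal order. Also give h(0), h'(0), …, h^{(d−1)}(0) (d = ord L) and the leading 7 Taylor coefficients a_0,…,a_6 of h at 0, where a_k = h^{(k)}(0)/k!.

f: a_k = 1, 2, 2, 4/3, 2/3, 4/15, 4/45, …
g: a_k = 1, 3, 9, 27, 81, 243, 729, …
Sym-product of L_f,L_g gives L₀ (≤ ord 1).
L = (5 - 6·x) + (-1 + 3·x)·Dx  (order 1).
h: a_k = 1, 5, 17, 157/3, 473/3, 7099/15, 12779/9, …
ICs: h(0) = 1.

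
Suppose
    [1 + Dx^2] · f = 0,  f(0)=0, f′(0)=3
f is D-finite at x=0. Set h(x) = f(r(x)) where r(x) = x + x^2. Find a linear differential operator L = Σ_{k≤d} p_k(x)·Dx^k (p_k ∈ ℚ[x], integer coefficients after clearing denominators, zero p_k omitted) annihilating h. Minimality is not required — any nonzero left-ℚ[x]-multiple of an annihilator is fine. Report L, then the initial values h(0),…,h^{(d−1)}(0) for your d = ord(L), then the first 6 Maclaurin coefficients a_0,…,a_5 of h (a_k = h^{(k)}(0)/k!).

f: a_k = 0, 3, 0, -1/2, 0, 1/40, …
h₀=f(r): pull back L_f along r ⇒ L₀.
L = (1 + 6·x + 12·x^2 + 8·x^3) - 2·Dx + (1 + 2·x)·Dx^2  (order 2).
h: a_k = 0, 3, 3, -1/2, -3/2, -59/40, …
ICs: h(0) = 0, h′(0) = 3.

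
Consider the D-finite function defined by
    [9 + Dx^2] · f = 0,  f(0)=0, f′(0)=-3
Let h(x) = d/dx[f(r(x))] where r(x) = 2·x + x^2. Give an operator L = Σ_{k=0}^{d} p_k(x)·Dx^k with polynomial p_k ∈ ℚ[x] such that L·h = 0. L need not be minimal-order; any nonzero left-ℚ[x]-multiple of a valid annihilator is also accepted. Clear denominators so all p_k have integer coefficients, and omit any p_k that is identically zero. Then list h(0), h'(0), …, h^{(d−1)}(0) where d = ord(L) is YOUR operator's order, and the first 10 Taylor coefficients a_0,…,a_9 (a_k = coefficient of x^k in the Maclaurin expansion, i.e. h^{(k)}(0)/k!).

f: a_k = 0, -3, 0, 9/2, 0, -81/40, 0, 243/560, 0, -243/4480, …
Substitute x→r, Dx→(1/r')Dx; clear ⇒ L₀.
h=h₀': d/dx-closure on L₀ ⇒ L.
L = (39 + 144·x + 216·x^2 + 144·x^3 + 36·x^4) + (-3 - 3·x)·Dx + (1 + 2·x + x^2)·Dx^2  (order 2).
h: a_k = -6, -6, 108, 216, -189, -945, -3726/5, 4536/5, 306909/140, 32481/28, …
ICs: h(0) = -6, h′(0) = -6.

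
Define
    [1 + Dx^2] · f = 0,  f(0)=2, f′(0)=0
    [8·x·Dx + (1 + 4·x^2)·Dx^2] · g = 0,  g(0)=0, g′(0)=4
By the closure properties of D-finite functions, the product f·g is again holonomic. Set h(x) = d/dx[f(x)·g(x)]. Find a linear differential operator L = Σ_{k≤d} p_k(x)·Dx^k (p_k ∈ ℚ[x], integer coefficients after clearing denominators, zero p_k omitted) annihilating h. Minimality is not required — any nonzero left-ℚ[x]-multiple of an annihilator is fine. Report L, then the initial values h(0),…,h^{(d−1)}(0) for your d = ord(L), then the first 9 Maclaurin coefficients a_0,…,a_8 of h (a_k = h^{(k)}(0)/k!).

f: a_k = 2, 0, -1, 0, 1/12, 0, -1/360, 0, 1/20160, …
g: a_k = 0, 4, 0, -16/3, 0, 64/5, 0, -256/7, 0, …
Sym-product of L_f,L_g gives L₀ (≤ ord 4).
Derive L from L₀ (diff closure).
L = (3893 + 34584·x^2 + 286832·x^4 + 57600·x^6 + 768·x^8 - 10240·x^10 + 4096·x^12) + (2192·x + 44864·x^3 + 156160·x^5 + 51200·x^7 + 20480·x^9 + 16384·x^11)·Dx + (3978 + 36208·x^2 + 296160·x^4 + 76288·x^6 + 9728·x^8 - 4096·x^10 + 8192·x^12)·Dx^2 + (2192·x + 44864·x^3 + 156160·x^5 + 51200·x^7 + 20480·x^9 + 16384·x^11)·Dx^3 + (85 + 1624·x^2 + 9328·x^4 + 18688·x^6 + 8960·x^8 + 6144·x^10 + 4096·x^12)·Dx^4  (order 4).
h: a_k = 8, 0, -44, 0, 469/3, 0, -54431/90, 0, 801991/336, …
ICs: h(0) = 8, h′(0) = 0, h′′(0) = -88, h′′′(0) = 0.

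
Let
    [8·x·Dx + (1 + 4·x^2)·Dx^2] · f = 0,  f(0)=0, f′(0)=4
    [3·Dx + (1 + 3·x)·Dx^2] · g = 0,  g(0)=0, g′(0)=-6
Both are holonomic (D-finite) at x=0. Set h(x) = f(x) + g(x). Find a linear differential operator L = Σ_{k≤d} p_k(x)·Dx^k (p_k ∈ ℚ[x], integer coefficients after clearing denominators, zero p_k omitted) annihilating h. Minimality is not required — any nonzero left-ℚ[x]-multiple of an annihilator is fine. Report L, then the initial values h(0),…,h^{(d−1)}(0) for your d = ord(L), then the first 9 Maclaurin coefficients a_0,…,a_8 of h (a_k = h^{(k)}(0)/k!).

f: a_k = 0, 4, 0, -16/3, 0, 64/5, 0, -256/7, 0, …
g: a_k = 0, -6, 9, -18, 81/2, -486/5, 243, -4374/7, 6561/4, …
h₀=f+g: left-lcm gives L₀, ord ≤ 4.
L = (-24 - 216·x + 288·x^2 + 288·x^3)·Dx + (-26 - 48·x - 120·x^2 + 576·x^3 + 576·x^4)·Dx^2 + (-3 - x + 24·x^2 + 32·x^3 + 144·x^4 + 144·x^5)·Dx^3  (order 3).
h: a_k = 0, -2, 9, -70/3, 81/2, -422/5, 243, -4630/7, 6561/4, …
ICs: h(0) = 0, h′(0) = -2, h′′(0) = 18.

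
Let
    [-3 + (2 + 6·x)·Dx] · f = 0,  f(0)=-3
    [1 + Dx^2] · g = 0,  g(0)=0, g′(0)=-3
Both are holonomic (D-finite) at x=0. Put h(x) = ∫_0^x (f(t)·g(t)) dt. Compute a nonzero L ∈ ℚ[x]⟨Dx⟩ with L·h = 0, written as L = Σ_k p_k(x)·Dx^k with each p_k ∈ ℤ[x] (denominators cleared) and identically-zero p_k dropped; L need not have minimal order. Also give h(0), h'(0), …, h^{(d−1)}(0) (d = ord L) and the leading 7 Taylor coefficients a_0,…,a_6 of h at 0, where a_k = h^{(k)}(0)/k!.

L = (31 + 24·x + 36·x^2)·Dx + (-12 - 36·x)·Dx^2 + (4 + 24·x + 36·x^2)·Dx^3  (order 3).
h: a_k = 0, 0, 9/2, 9/2, -93/32, 207/80, -5699/1280, …
ICs: h(0) = 0, h′(0) = 0, h′′(0) = 9.

f: a_k = -3, -9/2, 27/8, -81/16, 1215/128, -5103/256, 45927/1024, …
g: a_k = 0, -3, 0, 1/2, 0, -1/40, 0, …
f·g: L₀ = L_f ⊗_s L_g, ord ≤ 1·2.
h=∫h₀ ⇒ L = L₀·Dx.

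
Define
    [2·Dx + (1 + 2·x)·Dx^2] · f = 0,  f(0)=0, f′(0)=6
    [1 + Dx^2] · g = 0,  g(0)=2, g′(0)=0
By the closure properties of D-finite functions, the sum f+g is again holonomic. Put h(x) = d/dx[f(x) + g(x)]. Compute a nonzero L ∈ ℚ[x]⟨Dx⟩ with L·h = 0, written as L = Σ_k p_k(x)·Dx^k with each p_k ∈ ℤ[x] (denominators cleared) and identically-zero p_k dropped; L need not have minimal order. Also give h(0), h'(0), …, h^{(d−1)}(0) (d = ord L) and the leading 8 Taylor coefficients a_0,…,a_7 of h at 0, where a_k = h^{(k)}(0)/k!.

f: a_k = 0, 6, -6, 8, -12, 96/5, -32, 384/7, …
g: a_k = 2, 0, -1, 0, 1/12, 0, -1/360, 0, …
Weyl lclm of L_f,L_g ⇒ L₀ (ord ≤ 4).
Differentiate: ansatz ord ≤ ord L₀ ⇒ L.
L = (50 + 8·x + 8·x^2) + (9 + 22·x + 12·x^2 + 8·x^3)·Dx + (50 + 8·x + 8·x^2)·Dx^2 + (9 + 22·x + 12·x^2 + 8·x^3)·Dx^3  (order 3).
h: a_k = 6, -14, 24, -143/3, 96, -11521/60, 384, -1935359/2520, …
ICs: h(0) = 6, h′(0) = -14, h′′(0) = 48.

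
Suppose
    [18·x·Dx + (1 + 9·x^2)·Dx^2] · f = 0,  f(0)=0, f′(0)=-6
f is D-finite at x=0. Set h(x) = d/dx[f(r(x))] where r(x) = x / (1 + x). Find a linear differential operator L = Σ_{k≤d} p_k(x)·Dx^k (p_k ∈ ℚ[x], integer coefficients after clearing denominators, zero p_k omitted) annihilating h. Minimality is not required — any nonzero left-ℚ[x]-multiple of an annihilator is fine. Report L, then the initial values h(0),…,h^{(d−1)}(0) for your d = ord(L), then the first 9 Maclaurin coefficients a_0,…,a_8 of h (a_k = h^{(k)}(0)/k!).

L = (2 + 20·x) + (1 + 2·x + 10·x^2)·Dx  (order 1).
h: a_k = -6, 12, 36, -192, 24, 1872, -3984, -10752, 61344, …
ICs: h(0) = -6.

f: a_k = 0, -6, 0, 18, 0, -486/5, 0, 4374/7, 0, …
Substitute x→r, Dx→(1/r')Dx; clear ⇒ L₀.
h₀' ⇒ L via d/dx closure of L₀.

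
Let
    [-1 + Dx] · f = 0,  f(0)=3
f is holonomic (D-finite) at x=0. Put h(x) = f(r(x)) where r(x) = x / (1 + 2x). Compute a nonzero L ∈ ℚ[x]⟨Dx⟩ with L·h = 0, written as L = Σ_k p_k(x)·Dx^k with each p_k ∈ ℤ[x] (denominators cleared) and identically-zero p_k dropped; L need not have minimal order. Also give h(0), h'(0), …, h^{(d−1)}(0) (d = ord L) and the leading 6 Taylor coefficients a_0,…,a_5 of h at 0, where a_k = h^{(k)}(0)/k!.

L = -1 + (1 + 4·x + 4·x^2)·Dx  (order 1).
h: a_k = 3, 3, -9/2, 13/2, -71/8, 441/40, …
ICs: h(0) = 3.

f: a_k = 3, 3, 3/2, 1/2, 1/8, 1/40, …
L₀ from L_f via x↦r, Dx↦r'^{-1}Dx.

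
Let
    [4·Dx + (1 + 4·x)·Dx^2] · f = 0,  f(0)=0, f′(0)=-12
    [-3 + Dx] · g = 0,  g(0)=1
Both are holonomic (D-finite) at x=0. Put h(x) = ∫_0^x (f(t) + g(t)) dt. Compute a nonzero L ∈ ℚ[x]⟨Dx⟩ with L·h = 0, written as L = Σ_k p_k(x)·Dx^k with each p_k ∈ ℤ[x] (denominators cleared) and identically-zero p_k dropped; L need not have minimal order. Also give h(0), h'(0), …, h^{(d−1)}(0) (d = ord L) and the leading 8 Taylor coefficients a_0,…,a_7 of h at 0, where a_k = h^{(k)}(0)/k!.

f: a_k = 0, -12, 24, -64, 192, -3072/5, 2048, -49152/7, …
g: a_k = 1, 3, 9/2, 9/2, 27/8, 81/40, 81/80, 243/560, …
Sum ⇒ L₀ = lclm(L_f,L_g) in ℚ(x)⟨Dx⟩.
h=∫₀ˣh₀: take L = L₀·Dx.
L = (-132 - 144·x)·Dx^2 + (23 - 72·x - 144·x^2)·Dx^3 + (7 + 40·x + 48·x^2)·Dx^4  (order 4).
h: a_k = 0, 1, -9/2, 19/2, -119/8, 1563/40, -1633/16, 163921/560, …
ICs: h(0) = 0, h′(0) = 1, h′′(0) = -9, h′′′(0) = 57.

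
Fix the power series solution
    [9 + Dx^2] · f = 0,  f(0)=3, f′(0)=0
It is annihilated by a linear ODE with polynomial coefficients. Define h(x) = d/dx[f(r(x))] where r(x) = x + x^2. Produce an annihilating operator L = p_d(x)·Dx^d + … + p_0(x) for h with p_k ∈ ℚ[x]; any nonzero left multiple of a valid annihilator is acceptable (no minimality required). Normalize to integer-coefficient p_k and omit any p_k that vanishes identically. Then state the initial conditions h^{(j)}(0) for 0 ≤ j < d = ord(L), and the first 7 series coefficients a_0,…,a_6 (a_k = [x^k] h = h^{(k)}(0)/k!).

f: a_k = 3, 0, -27/2, 0, 81/8, 0, -243/80, …
h₀=f(r): pull back L_f along r ⇒ L₀.
h₀' ⇒ L via d/dx closure of L₀.
L = (21 + 72·x + 216·x^2 + 288·x^3 + 144·x^4) + (-6 - 12·x)·Dx + (1 + 4·x + 4·x^2)·Dx^2  (order 2).
h: a_k = 0, -27, -81, -27/2, 405/2, 13851/40, 6237/40, …
ICs: h(0) = 0, h′(0) = -27.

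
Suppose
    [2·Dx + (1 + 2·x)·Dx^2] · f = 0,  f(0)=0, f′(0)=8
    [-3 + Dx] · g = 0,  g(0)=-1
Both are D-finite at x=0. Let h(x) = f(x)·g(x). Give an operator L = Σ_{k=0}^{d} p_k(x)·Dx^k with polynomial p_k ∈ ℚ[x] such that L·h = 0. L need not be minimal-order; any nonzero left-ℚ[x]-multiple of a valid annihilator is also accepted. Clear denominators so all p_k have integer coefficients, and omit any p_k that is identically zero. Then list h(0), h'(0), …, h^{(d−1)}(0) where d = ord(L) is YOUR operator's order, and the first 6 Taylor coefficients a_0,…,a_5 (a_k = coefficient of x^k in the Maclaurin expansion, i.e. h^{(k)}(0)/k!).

f: a_k = 0, 8, -8, 32/3, -16, 128/5, …
g: a_k = -1, -3, -9/2, -9/2, -27/8, -81/40, …
f·g: L₀ = L_f ⊗_s L_g, ord ≤ 2·1.
L = (3 + 18·x) + (-4 - 12·x)·Dx + (1 + 2·x)·Dx^2  (order 2).
h: a_k = 0, -8, -16, -68/3, -16, -83/5, …
ICs: h(0) = 0, h′(0) = -8.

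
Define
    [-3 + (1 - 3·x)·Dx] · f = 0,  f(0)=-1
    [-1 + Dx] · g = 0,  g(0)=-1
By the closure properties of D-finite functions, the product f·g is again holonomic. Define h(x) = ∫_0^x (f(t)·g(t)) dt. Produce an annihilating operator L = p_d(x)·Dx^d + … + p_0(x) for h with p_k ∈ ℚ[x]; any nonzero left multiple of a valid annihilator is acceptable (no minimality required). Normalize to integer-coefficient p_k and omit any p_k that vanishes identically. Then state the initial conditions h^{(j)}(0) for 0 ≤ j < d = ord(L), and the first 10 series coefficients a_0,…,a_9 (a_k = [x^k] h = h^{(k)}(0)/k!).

f: a_k = -1, -3, -9, -27, -81, -243, -729, -2187, -6561, -19683, …
g: a_k = -1, -1, -1/2, -1/6, -1/24, -1/120, -1/720, -1/5040, -1/40320, -1/362880, …
f·g: L₀ = L_f ⊗_s L_g, ord ≤ 1·1.
∫: right-multiply L₀ by Dx.
L = (4 - 3·x)·Dx + (-1 + 3·x)·Dx^2  (order 2).
h: a_k = 0, 1, 2, 25/6, 113/12, 2713/120, 5087/90, 104647/720, 1538311/4032, 369194641/362880, …
ICs: h(0) = 0, h′(0) = 1.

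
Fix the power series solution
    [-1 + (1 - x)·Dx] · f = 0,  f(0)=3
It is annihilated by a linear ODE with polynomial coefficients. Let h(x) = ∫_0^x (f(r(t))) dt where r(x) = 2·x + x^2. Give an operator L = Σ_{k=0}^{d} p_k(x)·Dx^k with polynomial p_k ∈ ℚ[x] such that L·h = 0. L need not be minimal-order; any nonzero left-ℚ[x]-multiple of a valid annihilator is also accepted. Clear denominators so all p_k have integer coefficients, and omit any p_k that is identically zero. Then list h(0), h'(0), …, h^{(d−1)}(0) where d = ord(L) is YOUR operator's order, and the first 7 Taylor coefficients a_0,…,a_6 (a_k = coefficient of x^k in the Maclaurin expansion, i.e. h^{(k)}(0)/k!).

f: a_k = 3, 3, 3, 3, 3, 3, 3, …
L₀ from L_f via x↦r, Dx↦r'^{-1}Dx.
h=∫h₀ ⇒ L = L₀·Dx.
L = (2 + 2·x)·Dx + (-1 + 2·x + x^2)·Dx^2  (order 2).
h: a_k = 0, 3, 3, 5, 9, 87/5, 35, …
ICs: h(0) = 0, h′(0) = 3.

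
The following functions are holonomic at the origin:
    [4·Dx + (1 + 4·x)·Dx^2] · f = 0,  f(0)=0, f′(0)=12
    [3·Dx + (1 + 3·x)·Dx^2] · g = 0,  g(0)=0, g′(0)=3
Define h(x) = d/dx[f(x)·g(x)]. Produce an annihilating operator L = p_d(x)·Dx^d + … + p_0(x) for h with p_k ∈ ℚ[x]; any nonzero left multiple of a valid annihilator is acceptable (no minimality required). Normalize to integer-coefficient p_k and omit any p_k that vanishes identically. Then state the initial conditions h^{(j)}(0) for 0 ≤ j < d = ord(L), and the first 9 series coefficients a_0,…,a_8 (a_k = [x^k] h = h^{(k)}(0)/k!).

L = (600 + 4032·x + 6912·x^2) + (854 + 8808·x + 30240·x^2 + 34560·x^3)·Dx + (172 + 2380·x + 12312·x^2 + 28224·x^3 + 24192·x^4)·Dx^2 + (7 + 122·x + 847·x^2 + 2928·x^3 + 5040·x^4 + 3456·x^5)·Dx^3  (order 3).
h: a_k = 0, 72, -378, 1632, -6615, 130572/5, -509502/5, 2770560/7, -15358167/10, …
ICs: h(0) = 0, h′(0) = 72, h′′(0) = -756.

f: a_k = 0, 12, -24, 64, -192, 3072/5, -2048, 49152/7, -24576, …
g: a_k = 0, 3, -9/2, 9, -81/4, 243/5, -243/2, 2187/7, -6561/8, …
L₀ := L_f ⊗_s L_g (sym. prod.), ord ≤ 4.
h₀' ⇒ L via d/dx closure of L₀.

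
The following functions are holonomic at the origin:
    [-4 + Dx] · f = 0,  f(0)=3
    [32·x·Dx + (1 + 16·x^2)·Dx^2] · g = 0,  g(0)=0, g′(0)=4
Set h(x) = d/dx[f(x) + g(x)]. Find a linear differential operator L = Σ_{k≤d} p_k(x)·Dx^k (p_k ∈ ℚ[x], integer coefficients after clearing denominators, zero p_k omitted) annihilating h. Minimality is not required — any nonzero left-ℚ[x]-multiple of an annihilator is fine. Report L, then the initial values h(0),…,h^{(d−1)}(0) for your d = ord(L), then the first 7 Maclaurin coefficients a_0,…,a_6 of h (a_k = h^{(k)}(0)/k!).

L = (32 - 256·x - 512·x^2) + (-12 + 48·x + 64·x^2 - 256·x^3)·Dx + (1 + 4·x + 16·x^2 + 64·x^3)·Dx^2  (order 2).
h: a_k = 16, 48, 32, 128, 1152, 512/5, -244736/15, …
ICs: h(0) = 16, h′(0) = 48.

f: a_k = 3, 12, 24, 32, 32, 128/5, 256/15, …
g: a_k = 0, 4, 0, -64/3, 0, 1024/5, 0, …
Weyl lclm of L_f,L_g ⇒ L₀ (ord ≤ 3).
Differentiate: ansatz ord ≤ ord L₀ ⇒ L.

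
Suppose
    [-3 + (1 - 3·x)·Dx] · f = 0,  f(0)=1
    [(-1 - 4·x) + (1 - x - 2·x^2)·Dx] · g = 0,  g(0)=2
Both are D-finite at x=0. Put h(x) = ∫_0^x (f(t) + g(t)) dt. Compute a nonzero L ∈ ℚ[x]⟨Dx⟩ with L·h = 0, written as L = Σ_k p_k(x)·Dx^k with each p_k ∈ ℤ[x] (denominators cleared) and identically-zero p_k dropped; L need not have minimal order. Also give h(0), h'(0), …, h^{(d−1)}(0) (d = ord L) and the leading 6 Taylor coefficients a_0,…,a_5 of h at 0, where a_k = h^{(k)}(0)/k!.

f: a_k = 1, 3, 9, 27, 81, 243, …
g: a_k = 2, 2, 6, 10, 22, 42, …
Weyl lclm of L_f,L_g ⇒ L₀ (ord ≤ 2).
∫: right-multiply L₀ by Dx.
L = (-36·x + 36·x^2 - 36·x^3)·Dx + (6 - 6·x - 30·x^2 + 54·x^3 - 72·x^4)·Dx^2 + (-1 + 6·x - 12·x^2 + 8·x^3 + 9·x^4 - 18·x^5)·Dx^3  (order 3).
h: a_k = 0, 3, 5/2, 5, 37/4, 103/5, …
ICs: h(0) = 0, h′(0) = 3, h′′(0) = 5.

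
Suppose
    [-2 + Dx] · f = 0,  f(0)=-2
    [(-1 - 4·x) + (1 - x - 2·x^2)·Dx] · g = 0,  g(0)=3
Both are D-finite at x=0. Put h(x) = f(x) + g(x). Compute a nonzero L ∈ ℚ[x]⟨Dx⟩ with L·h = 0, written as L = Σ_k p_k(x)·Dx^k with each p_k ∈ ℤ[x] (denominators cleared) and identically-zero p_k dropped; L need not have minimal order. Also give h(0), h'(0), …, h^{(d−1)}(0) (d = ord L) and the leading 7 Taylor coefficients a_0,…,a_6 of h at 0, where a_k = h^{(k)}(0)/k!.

L = (8 + 12·x + 72·x^2 + 32·x^3) + (-2 - 20·x - 36·x^2 + 16·x^3 + 16·x^4)·Dx + (-1 + 7·x - 16·x^3 - 8·x^4)·Dx^2  (order 2).
h: a_k = 1, -1, 5, 37/3, 95/3, 937/15, 5797/45, …
ICs: h(0) = 1, h′(0) = -1.

f: a_k = -2, -4, -4, -8/3, -4/3, -8/15, -8/45, …
g: a_k = 3, 3, 9, 15, 33, 63, 129, …
h₀=f+g: left-lcm gives L₀, ord ≤ 2.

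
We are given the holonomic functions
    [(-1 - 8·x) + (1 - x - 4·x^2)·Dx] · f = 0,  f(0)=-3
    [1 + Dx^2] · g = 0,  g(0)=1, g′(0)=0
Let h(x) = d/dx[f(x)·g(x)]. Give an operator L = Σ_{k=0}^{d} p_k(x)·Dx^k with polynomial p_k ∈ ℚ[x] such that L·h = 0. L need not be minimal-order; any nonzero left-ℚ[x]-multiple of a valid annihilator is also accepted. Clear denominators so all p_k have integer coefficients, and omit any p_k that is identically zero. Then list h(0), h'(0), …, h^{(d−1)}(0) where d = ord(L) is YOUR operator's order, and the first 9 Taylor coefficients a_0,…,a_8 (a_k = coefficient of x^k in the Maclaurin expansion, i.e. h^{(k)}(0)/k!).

L = (159 - 2·x - 7·x^2 + 8·x^3 + 16·x^4) + (22 + 178·x + 24·x^2 + 64·x^3)·Dx + (-7 + 6·x + 25·x^2 + 8·x^3 + 16·x^4)·Dx^2  (order 2).
h: a_k = -3, -27, -153/2, -637/2, -7265/8, -120029/40, -2060723/240, -14457427/560, -327946251/4480, …
ICs: h(0) = -3, h′(0) = -27.

f: a_k = -3, -3, -15, -27, -87, -195, -543, -1323, -3495, …
g: a_k = 1, 0, -1/2, 0, 1/24, 0, -1/720, 0, 1/40320, …
h₀=f·g: eliminate ⇒ L₀, order ≤ 1·2.
h₀' ⇒ L via d/dx closure of L₀.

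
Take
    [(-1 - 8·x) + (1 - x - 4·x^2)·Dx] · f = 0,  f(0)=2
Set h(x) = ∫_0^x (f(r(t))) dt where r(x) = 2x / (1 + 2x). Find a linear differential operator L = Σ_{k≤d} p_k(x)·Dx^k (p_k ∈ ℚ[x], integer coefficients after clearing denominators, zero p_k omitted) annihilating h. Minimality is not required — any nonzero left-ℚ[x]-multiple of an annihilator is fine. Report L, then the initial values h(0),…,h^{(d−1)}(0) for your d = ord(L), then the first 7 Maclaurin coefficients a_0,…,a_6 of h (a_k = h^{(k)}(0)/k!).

f: a_k = 2, 2, 10, 18, 58, 130, 362, …
f∘r: x↦r, Dx↦Dx/r' in L_f ⇒ L₀.
h=∫h₀ ⇒ L = L₀·Dx.
L = (2 + 36·x)·Dx + (-1 - 4·x + 12·x^2 + 32·x^3)·Dx^2  (order 2).
h: a_k = 0, 2, 2, 32/3, 0, 512/5, -512/3, …
ICs: h(0) = 0, h′(0) = 2.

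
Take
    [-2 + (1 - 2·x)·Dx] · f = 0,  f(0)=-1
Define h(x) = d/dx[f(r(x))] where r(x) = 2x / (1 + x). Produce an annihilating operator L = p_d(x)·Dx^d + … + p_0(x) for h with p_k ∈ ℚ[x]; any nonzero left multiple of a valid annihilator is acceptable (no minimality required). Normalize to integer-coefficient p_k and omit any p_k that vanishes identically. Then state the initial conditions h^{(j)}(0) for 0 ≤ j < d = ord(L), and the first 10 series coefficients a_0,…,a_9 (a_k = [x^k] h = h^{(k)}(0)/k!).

L = 6 + (-1 + 3·x)·Dx  (order 1).
h: a_k = -4, -24, -108, -432, -1620, -5832, -20412, -69984, -236196, -787320, …
ICs: h(0) = -4.

f: a_k = -1, -2, -4, -8, -16, -32, -64, -128, -256, -512, …
h₀=f(r): pull back L_f along r ⇒ L₀.
h₀' ⇒ L via d/dx closure of L₀.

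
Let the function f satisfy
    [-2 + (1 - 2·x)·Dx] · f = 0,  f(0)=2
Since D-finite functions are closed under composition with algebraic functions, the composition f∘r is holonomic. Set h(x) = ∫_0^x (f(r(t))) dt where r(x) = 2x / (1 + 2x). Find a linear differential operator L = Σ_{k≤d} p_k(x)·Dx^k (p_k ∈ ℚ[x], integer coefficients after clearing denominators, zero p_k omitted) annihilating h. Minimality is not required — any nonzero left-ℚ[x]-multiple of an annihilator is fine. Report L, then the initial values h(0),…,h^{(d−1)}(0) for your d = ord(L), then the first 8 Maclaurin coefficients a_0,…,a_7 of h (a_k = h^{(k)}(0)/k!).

L = 4·Dx + (-1 + 4·x^2)·Dx^2  (order 2).
h: a_k = 0, 2, 4, 16/3, 8, 64/5, 64/3, 256/7, …
ICs: h(0) = 0, h′(0) = 2.

f: a_k = 2, 4, 8, 16, 32, 64, 128, 256, …
h₀=f(r): pull back L_f along r ⇒ L₀.
Integrate: L := L₀·Dx.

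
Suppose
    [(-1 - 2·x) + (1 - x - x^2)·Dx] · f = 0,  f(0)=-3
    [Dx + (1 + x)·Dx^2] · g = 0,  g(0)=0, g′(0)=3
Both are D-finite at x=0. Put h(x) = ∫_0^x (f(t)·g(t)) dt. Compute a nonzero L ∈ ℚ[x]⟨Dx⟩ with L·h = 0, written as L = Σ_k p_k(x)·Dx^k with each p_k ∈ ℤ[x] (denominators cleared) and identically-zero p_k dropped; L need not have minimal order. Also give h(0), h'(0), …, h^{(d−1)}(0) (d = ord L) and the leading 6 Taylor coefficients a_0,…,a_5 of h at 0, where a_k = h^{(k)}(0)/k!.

f: a_k = -3, -3, -6, -9, -15, -24, …
g: a_k = 0, 3, -3/2, 1, -3/4, 3/5, …
f·g: L₀ = L_f ⊗_s L_g, ord ≤ 1·2.
h=∫₀ˣh₀: take L = L₀·Dx.
L = (3 + 4·x)·Dx + (1 + 7·x + 5·x^2)·Dx^2 + (-1 + 2·x^2 + x^3)·Dx^3  (order 3).
h: a_k = 0, 0, -9/2, -3/2, -33/8, -15/4, …
ICs: h(0) = 0, h′(0) = 0, h′′(0) = -9.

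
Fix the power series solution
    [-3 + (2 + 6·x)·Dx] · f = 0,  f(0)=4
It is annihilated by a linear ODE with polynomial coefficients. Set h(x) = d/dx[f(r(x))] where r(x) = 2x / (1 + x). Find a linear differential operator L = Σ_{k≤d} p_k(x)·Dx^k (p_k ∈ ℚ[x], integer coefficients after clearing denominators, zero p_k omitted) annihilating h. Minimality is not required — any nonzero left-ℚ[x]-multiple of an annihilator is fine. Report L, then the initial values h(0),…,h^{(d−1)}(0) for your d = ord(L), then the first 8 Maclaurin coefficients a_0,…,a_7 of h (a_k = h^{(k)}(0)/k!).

f: a_k = 4, 6, -9/2, 27/4, -405/32, 1701/64, -15309/256, 72171/512, …
h₀=f(r): pull back L_f along r ⇒ L₀.
h₀' ⇒ L via d/dx closure of L₀.
L = (-5 - 14·x) + (-1 - 8·x - 7·x^2)·Dx  (order 1).
h: a_k = 12, -60, 306, -1722, 20685/2, -128961/2, 1644825/4, -10648221/4, …
ICs: h(0) = 12.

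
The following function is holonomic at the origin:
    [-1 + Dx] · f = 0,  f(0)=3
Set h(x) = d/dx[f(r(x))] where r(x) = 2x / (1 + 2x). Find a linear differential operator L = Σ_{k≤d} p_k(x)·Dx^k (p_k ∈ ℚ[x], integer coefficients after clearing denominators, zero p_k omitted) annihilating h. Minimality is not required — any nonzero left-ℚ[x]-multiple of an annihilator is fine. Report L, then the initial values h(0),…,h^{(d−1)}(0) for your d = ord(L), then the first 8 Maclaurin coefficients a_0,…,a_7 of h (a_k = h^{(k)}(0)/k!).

f: a_k = 3, 3, 3/2, 1/2, 1/8, 1/40, 1/240, 1/1680, …
Change of var in L_f (x↦r) gives L₀.
h₀' ⇒ L via d/dx closure of L₀.
L = (-2 - 8·x) + (-1 - 4·x - 4·x^2)·Dx  (order 1).
h: a_k = 6, -12, 12, 8, -76, 1208/5, -8728/15, 125456/105, …
ICs: h(0) = 6.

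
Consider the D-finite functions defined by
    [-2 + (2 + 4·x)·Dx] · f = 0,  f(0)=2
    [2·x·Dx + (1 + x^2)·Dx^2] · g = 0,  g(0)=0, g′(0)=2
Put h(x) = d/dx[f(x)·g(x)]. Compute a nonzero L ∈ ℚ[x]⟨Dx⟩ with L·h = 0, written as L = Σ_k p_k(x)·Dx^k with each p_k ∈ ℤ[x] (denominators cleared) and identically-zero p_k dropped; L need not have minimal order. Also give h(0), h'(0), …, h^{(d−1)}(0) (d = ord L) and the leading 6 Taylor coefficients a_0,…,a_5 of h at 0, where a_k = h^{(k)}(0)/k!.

L = (-1 + 20·x + 20·x^2 - 12·x^3 - 3·x^4) + (8 + 30·x + 54·x^2 + 34·x^3 - 42·x^4 - 12·x^5)·Dx + (3 + 10·x + 6·x^2 - 2·x^3 - x^4 - 12·x^5 - 4·x^6)·Dx^2  (order 2).
h: a_k = 4, 8, -10, 8/3, -31/6, 109/5, …
ICs: h(0) = 4, h′(0) = 8.

f: a_k = 2, 2, -1, 1, -5/4, 7/4, …
g: a_k = 0, 2, 0, -2/3, 0, 2/5, …
h₀=f·g: eliminate ⇒ L₀, order ≤ 1·2.
Derive L from L₀ (diff closure).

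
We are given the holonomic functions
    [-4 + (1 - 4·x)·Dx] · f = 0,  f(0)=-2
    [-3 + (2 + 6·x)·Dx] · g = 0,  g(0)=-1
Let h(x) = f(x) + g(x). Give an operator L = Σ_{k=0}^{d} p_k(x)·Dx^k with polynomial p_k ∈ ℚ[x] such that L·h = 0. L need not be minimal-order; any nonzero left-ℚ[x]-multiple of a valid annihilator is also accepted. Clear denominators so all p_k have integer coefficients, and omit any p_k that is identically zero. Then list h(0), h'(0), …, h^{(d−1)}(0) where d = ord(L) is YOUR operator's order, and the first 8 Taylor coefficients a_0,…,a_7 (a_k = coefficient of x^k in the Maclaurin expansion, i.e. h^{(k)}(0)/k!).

f: a_k = -2, -8, -32, -128, -512, -2048, -8192, -32768, …
g: a_k = -1, -3/2, 9/8, -27/16, 405/128, -1701/256, 15309/1024, -72171/2048, …
Weyl lclm of L_f,L_g ⇒ L₀ (ord ≤ 2).
L = (-228 - 432·x) + (137 + 696·x + 1296·x^2)·Dx + (-10 - 62·x + 192·x^2 + 864·x^3)·Dx^2  (order 2).
h: a_k = -3, -19/2, -247/8, -2075/16, -65131/128, -525989/256, -8373299/1024, -67181035/2048, …
ICs: h(0) = -3, h′(0) = -19/2.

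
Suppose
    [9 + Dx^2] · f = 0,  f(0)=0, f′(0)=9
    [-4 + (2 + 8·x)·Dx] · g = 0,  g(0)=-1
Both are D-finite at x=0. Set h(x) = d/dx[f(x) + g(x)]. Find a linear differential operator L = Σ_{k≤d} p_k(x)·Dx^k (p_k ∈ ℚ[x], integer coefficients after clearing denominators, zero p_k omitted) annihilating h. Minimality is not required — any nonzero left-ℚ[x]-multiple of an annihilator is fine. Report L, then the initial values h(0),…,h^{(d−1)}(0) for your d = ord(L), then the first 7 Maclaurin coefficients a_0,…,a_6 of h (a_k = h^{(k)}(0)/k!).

f: a_k = 0, 9, 0, -27/2, 0, 243/40, 0, …
g: a_k = -1, -2, 2, -4, 10, -28, 84, …
Weyl lclm of L_f,L_g ⇒ L₀ (ord ≤ 3).
h=h₀': d/dx-closure on L₀ ⇒ L.
L = (-414 - 432·x - 864·x^2) + (-63 - 468·x - 1296·x^2 - 1728·x^3)·Dx + (-46 - 48·x - 96·x^2)·Dx^2 + (-7 - 52·x - 144·x^2 - 192·x^3)·Dx^3  (order 3).
h: a_k = 7, 4, -105/2, 40, -877/8, 504, -148569/80, …
ICs: h(0) = 7, h′(0) = 4, h′′(0) = -105.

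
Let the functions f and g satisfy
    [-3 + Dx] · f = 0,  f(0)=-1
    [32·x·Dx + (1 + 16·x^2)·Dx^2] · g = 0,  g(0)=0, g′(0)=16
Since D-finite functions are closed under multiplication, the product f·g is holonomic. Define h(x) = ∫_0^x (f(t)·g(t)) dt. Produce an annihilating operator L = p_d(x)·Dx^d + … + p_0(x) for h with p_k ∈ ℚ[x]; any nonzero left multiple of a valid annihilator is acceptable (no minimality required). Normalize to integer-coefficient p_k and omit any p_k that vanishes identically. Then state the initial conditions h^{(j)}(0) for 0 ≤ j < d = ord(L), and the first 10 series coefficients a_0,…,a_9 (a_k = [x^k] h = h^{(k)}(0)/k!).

L = (9 - 96·x + 144·x^2)·Dx + (-6 + 32·x - 96·x^2)·Dx^2 + (1 + 16·x^2)·Dx^3  (order 3).
h: a_k = 0, 0, -8, -16, 10/3, 184/5, -1223/15, -2106/7, 208169/280, 286607/105, …
ICs: h(0) = 0, h′(0) = 0, h′′(0) = -16.

f: a_k = -1, -3, -9/2, -9/2, -27/8, -81/40, -81/80, -243/560, -729/4480, -243/4480, …
g: a_k = 0, 16, 0, -256/3, 0, 4096/5, 0, -65536/7, 0, 1048576/9, …
h₀=f·g: eliminate ⇒ L₀, order ≤ 1·2.
h=∫h₀ ⇒ L = L₀·Dx.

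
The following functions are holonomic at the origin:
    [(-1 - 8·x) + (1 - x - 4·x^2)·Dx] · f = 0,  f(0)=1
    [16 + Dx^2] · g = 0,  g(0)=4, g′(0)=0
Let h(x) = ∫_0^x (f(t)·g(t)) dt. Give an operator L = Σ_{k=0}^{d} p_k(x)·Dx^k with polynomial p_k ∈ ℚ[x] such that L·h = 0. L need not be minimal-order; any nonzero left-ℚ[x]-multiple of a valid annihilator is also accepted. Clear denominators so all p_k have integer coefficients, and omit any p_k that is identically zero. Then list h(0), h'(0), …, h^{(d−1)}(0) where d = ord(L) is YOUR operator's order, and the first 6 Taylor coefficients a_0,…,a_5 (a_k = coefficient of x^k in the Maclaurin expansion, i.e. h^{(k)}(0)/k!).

f: a_k = 1, 1, 5, 9, 29, 65, …
g: a_k = 4, 0, -32, 0, 128/3, 0, …
h₀=f·g: eliminate ⇒ L₀, order ≤ 1·2.
∫: right-multiply L₀ by Dx.
L = (-8 + 16·x + 64·x^2)·Dx + (2 + 16·x)·Dx^2 + (-1 + x + 4·x^2)·Dx^3  (order 3).
h: a_k = 0, 4, 2, -4, 1, -4/15, …
ICs: h(0) = 0, h′(0) = 4, h′′(0) = 4.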